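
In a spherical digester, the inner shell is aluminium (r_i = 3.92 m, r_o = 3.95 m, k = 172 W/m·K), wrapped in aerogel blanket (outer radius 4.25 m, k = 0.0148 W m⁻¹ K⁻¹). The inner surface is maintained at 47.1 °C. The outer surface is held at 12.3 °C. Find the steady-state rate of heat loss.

Resistance network (inner→outer):
  R_aluminium = (1/3.92 − 1/3.95)/(4πk) = 0.001937/(4π·172) = 8.964×10^-7 K/W
  R_aerogel blanket = (1/3.95 − 1/4.25)/(4πk) = 0.01787/(4π·0.0148) = 0.09609 K/W
ΣR = 8.964×10^-7 + 0.09609 = 0.09609 K/W
Q = ΔT/ΣR = (47.1 °C − 12.3 °C)/0.09609 = 362 W

Q = 362 W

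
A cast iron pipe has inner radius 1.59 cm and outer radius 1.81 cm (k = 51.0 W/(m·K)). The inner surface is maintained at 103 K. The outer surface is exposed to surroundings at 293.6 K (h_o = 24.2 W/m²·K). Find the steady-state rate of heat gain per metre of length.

Q' = 524 W/m

Series thermal resistances, inner to outer:
  R'_cast iron = ln(0.0181/0.0159)/(2πk) = 0.1296/(2π·51.0) = 4.044×10^-4 m·K/W
  R'_conv,out = 1/(2πr h) = 1/(2π·0.0181·24.2) = 0.3634 m·K/W
ΣR = 4.044×10^-4 + 0.3634 = 0.3638 m·K/W
Q' = ΔT/ΣR = (103 K − 293.6 K)/0.3638 = -524 W/m
(Negative Q' ⇒ heat flows inward; heat gain = 524 W/m.)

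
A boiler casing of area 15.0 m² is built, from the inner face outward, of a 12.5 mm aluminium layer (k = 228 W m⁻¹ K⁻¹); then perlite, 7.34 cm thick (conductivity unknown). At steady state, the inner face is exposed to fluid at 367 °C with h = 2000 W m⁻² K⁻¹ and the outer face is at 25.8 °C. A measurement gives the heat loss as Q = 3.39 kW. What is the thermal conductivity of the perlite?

ΣR = ΔT/Q = |367 − 25.8|/3390 = 0.1006 K/W
Known resistances:
  R_conv,in = 1/(hA) = 1/(2000·15.0) = 3.333×10^-5 K/W
  R_aluminium = L/(kA) = 0.0125/(228·15.0) = 3.655×10^-6 K/W
R_perlite = ΣR − ΣR_known = 0.1006 − 3.698×10^-5 = 0.1006 K/W
L/(kA) = 0.1006 ⇒ k = 0.0734/(0.1006·15.0) = 0.0486 W/m·K

k = 0.0486 W/m·K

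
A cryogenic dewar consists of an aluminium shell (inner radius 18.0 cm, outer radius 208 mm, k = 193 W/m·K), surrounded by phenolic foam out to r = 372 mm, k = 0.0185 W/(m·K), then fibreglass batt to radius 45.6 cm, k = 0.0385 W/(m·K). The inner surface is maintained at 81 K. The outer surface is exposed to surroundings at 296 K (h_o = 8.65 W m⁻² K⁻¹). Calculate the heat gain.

Q = 21.1 W

Resistance network (inner→outer):
  R_aluminium = (1/0.180 − 1/0.208)/(4πk) = 0.7479/(4π·193) = 3.084×10^-4 K/W
  R_phenolic foam = (1/0.208 − 1/0.372)/(4πk) = 2.120/(4π·0.0185) = 9.117 K/W
  R_fibreglass batt = (1/0.372 − 1/0.456)/(4πk) = 0.4952/(4π·0.0385) = 1.024 K/W
  R_conv,out = 1/(4πr²h) = 1/(4π·0.456²·8.65) = 0.04424 K/W
ΣR = 3.084×10^-4 + 9.117 + 1.024 + 0.04424 = 10.19 K/W
Q = ΔT/ΣR = (81 K − 296 K)/10.19 = -21.1 W
(Negative Q ⇒ heat flows inward; heat gain = 21.1 W.)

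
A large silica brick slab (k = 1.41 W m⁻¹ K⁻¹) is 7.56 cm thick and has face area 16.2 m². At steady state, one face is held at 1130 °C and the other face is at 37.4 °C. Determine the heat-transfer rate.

Q = 330 kW

Q = kA·ΔT/L = 1.41 × 16.2 × |1130 °C − 37.4 °C| / 0.0756 = 3.30×10^5 W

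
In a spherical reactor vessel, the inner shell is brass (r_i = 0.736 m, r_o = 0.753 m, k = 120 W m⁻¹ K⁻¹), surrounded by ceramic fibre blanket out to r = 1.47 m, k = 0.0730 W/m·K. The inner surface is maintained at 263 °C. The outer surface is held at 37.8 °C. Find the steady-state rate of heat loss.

Treat each layer as a resistance in series:
  R_brass = (1/0.736 − 1/0.753)/(4πk) = 0.03067/(4π·120) = 2.034×10^-5 K/W
  R_ceramic fibre blanket = (1/0.753 − 1/1.47)/(4πk) = 0.6477/(4π·0.0730) = 0.7061 K/W
ΣR = 2.034×10^-5 + 0.7061 = 0.7061 K/W
Q = ΔT/ΣR = (263 °C − 37.8 °C)/0.7061 = 319 W

Q = 319 W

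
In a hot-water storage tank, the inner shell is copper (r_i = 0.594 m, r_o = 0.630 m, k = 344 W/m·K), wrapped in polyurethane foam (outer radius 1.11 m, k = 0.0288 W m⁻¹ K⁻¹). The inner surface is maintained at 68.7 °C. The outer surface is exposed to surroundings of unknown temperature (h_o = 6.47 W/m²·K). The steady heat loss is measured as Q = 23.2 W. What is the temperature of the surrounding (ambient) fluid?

Sum the resistances:
  R_copper = (1/0.594 − 1/0.630)/(4πk) = 0.09620/(4π·344) = 2.225×10^-5 K/W
  R_polyurethane foam = (1/0.630 − 1/1.11)/(4πk) = 0.6864/(4π·0.0288) = 1.897 K/W
  R_conv,out = 1/(4πr²h) = 1/(4π·1.11²·6.47) = 0.009983 K/W
ΣR = 1.907 K/W
ΔT = Q·ΣR = 23.2 × 1.907 = 44.24 K
Heat flows outward, so T_out = T_in − ΔT = 68.7 − 44.24 = 24.5 °C

T_out = 24.5 °C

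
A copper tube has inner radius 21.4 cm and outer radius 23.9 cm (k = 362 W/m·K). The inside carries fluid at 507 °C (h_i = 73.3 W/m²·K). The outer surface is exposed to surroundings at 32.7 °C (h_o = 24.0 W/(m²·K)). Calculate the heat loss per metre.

Q' = 12.5 kW/m

Series thermal resistances, inner to outer:
  R'_conv,in = 1/(2πr h) = 1/(2π·0.214·73.3) = 0.01015 m·K/W
  R'_copper = ln(0.239/0.214)/(2πk) = 0.1105/(2π·362) = 4.858×10^-5 m·K/W
  R'_conv,out = 1/(2πr h) = 1/(2π·0.239·24.0) = 0.02775 m·K/W
ΣR = 0.01015 + 4.858×10^-5 + 0.02775 = 0.03795 m·K/W
Q' = ΔT/ΣR = (507 °C − 32.7 °C)/0.03795 = 12500 W/m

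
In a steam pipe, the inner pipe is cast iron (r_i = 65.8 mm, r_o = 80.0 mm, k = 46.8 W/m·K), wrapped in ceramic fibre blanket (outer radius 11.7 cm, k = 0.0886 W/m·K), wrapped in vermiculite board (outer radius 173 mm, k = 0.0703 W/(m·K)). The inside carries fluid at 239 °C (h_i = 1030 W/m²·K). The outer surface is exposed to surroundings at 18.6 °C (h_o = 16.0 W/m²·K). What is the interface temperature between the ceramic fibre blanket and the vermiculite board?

T = 146 °C

Resistance network (inner→outer):
  R'_conv,in = 1/(2πr h) = 1/(2π·0.0658·1030) = 0.002348 m·K/W
  R'_cast iron = ln(0.0800/0.0658)/(2πk) = 0.1954/(2π·46.8) = 6.645×10^-4 m·K/W
  R'_ceramic fibre blanket = ln(0.117/0.0800)/(2πk) = 0.3801/(2π·0.0886) = 0.6829 m·K/W
  R'_vermiculite board = ln(0.173/0.117)/(2πk) = 0.3911/(2π·0.0703) = 0.8855 m·K/W
  R'_conv,out = 1/(2πr h) = 1/(2π·0.173·16.0) = 0.05750 m·K/W
ΣR = 0.002348 + 6.645×10^-4 + 0.6829 + 0.8855 + 0.05750 = 1.629 m·K/W
Q' = ΔT/ΣR = (239 °C − 18.6 °C)/1.629 = 135.3 W/m
From the inner boundary to the ceramic fibre blanket/vermiculite board interface, ΣR_partial = 0.6859 m·K/W.
T_interface = T_in − Q'·ΣR_partial = 239 °C − (135.3)(0.6859) = 146 °C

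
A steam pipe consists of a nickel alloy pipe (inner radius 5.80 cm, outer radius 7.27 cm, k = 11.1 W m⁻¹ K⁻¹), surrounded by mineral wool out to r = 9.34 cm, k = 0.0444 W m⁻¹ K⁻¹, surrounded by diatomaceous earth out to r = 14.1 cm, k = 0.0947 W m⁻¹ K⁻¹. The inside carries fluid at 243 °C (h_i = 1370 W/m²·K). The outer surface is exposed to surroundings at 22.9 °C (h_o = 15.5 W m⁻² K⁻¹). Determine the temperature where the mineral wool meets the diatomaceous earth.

T = 124 °C

Series thermal resistances, inner to outer:
  R'_conv,in = 1/(2πr h) = 1/(2π·0.0580·1370) = 0.002003 m·K/W
  R'_nickel alloy = ln(0.0727/0.0580)/(2πk) = 0.2259/(2π·11.1) = 0.003239 m·K/W
  R'_mineral wool = ln(0.0934/0.0727)/(2πk) = 0.2505/(2π·0.0444) = 0.8981 m·K/W
  R'_diatomaceous earth = ln(0.141/0.0934)/(2πk) = 0.4119/(2π·0.0947) = 0.6922 m·K/W
  R'_conv,out = 1/(2πr h) = 1/(2π·0.141·15.5) = 0.07282 m·K/W
ΣR = 0.002003 + 0.003239 + 0.8981 + 0.6922 + 0.07282 = 1.668 m·K/W
Q' = ΔT/ΣR = (243 °C − 22.9 °C)/1.668 = 132.0 W/m
From the inner boundary to the mineral wool/diatomaceous earth interface, ΣR_partial = 0.9033 m·K/W.
T_interface = T_in − Q'·ΣR_partial = 243 °C − (132.0)(0.9033) = 124 °C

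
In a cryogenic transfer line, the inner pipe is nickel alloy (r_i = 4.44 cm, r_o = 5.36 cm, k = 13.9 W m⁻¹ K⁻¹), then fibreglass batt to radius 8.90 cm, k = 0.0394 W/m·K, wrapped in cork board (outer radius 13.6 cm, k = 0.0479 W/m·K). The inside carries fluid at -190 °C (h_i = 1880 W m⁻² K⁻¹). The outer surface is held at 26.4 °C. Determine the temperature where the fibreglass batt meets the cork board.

Treat each layer as a resistance in series:
  R'_conv,in = 1/(2πr h) = 1/(2π·0.0444·1880) = 0.001907 m·K/W
  R'_nickel alloy = ln(0.0536/0.0444)/(2πk) = 0.1883/(2π·13.9) = 0.002156 m·K/W
  R'_fibreglass batt = ln(0.0890/0.0536)/(2πk) = 0.5071/(2π·0.0394) = 2.048 m·K/W
  R'_cork board = ln(0.136/0.0890)/(2πk) = 0.4240/(2π·0.0479) = 1.409 m·K/W
ΣR = 0.001907 + 0.002156 + 2.048 + 1.409 = 3.461 m·K/W
Q' = ΔT/ΣR = (-190 °C − 26.4 °C)/3.461 = -62.53 W/m
From the inner boundary to the fibreglass batt/cork board interface, ΣR_partial = 2.052 m·K/W.
T_interface = T_in − Q'·ΣR_partial = -190 °C − (-62.53)(2.052) = -61.7 °C

T = -61.7 °C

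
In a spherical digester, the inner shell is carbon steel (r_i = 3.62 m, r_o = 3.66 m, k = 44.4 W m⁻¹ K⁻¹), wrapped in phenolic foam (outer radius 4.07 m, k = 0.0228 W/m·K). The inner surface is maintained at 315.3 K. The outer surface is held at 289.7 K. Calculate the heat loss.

Q = 266 W

Series thermal resistances, inner to outer:
  R_carbon steel = (1/3.62 − 1/3.66)/(4πk) = 0.003019/(4π·44.4) = 5.411×10^-6 K/W
  R_phenolic foam = (1/3.66 − 1/4.07)/(4πk) = 0.02752/(4π·0.0228) = 0.09606 K/W
ΣR = 5.411×10^-6 + 0.09606 = 0.09607 K/W
Q = ΔT/ΣR = (315.3 K − 289.7 K)/0.09607 = 266 W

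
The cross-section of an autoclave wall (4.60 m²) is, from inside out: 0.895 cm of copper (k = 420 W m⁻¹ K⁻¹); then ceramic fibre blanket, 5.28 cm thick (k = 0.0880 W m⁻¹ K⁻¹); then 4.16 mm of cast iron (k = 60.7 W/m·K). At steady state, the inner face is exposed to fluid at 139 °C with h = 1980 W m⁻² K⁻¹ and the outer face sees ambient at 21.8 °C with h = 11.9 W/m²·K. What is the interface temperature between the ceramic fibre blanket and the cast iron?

T = 36.2 °C

Treat each layer as a resistance in series:
  R_conv,in = 1/(hA) = 1/(1980·4.60) = 1.098×10^-4 K/W
  R_copper = L/(kA) = 0.00895/(420·4.60) = 4.633×10^-6 K/W
  R_ceramic fibre blanket = L/(kA) = 0.0528/(0.0880·4.60) = 0.1304 K/W
  R_cast iron = L/(kA) = 0.00416/(60.7·4.60) = 1.490×10^-5 K/W
  R_conv,out = 1/(hA) = 1/(11.9·4.60) = 0.01827 K/W
ΣR = 1.098×10^-4 + 4.633×10^-6 + 0.1304 + 1.490×10^-5 + 0.01827 = 0.1488 K/W
Q = ΔT/ΣR = (139 °C − 21.8 °C)/0.1488 = 787.6 W
From the inner boundary to the ceramic fibre blanket/cast iron interface, ΣR_partial = 0.1305 K/W.
T_interface = T_in − Q·ΣR_partial = 139 °C − (787.6)(0.1305) = 36.2 °C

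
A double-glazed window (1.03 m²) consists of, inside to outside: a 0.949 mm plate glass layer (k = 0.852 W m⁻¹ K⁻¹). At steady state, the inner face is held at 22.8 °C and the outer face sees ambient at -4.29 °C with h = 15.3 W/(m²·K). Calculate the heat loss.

Q = 420 W

Resistance network (inner→outer):
  R_plate glass = L/(kA) = 9.49×10^-4/(0.852·1.03) = 0.001081 K/W
  R_conv,out = 1/(hA) = 1/(15.3·1.03) = 0.06346 K/W
ΣR = 0.001081 + 0.06346 = 0.06454 K/W
Q = ΔT/ΣR = (22.8 °C − -4.29 °C)/0.06454 = 420 W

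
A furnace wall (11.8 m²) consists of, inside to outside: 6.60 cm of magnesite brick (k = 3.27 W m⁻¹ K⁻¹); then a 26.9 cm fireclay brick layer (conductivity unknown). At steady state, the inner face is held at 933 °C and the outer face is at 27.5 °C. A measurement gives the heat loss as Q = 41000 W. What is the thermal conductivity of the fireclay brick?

k = 1.12 W/m·K

ΣR = ΔT/Q = |933 − 27.5|/41000 = 0.02209 K/W
Known resistances:
  R_magnesite brick = L/(kA) = 0.0660/(3.27·11.8) = 0.001710 K/W
R_fireclay brick = ΣR − ΣR_known = 0.02209 − 0.001710 = 0.02038 K/W
L/(kA) = 0.02038 ⇒ k = 0.269/(0.02038·11.8) = 1.12 W/m·K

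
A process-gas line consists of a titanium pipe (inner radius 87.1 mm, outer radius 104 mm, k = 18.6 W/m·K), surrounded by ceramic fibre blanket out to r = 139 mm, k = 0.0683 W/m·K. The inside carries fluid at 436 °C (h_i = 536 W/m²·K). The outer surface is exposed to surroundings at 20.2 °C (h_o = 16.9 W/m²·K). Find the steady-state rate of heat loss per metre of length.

Q' = 555 W/m

Series thermal resistances, inner to outer:
  R'_conv,in = 1/(2πr h) = 1/(2π·0.0871·536) = 0.003409 m·K/W
  R'_titanium = ln(0.104/0.0871)/(2πk) = 0.1773/(2π·18.6) = 0.001517 m·K/W
  R'_ceramic fibre blanket = ln(0.139/0.104)/(2πk) = 0.2901/(2π·0.0683) = 0.6760 m·K/W
  R'_conv,out = 1/(2πr h) = 1/(2π·0.139·16.9) = 0.06775 m·K/W
ΣR = 0.003409 + 0.001517 + 0.6760 + 0.06775 = 0.7487 m·K/W
Q' = ΔT/ΣR = (436 °C − 20.2 °C)/0.7487 = 555 W/m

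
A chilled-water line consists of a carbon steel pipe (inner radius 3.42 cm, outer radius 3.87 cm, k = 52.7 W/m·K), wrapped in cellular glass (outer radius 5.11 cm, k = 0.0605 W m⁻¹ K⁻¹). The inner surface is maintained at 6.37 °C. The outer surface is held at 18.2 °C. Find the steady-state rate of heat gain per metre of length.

Treat each layer as a resistance in series:
  R'_carbon steel = ln(0.0387/0.0342)/(2πk) = 0.1236/(2π·52.7) = 3.733×10^-4 m·K/W
  R'_cellular glass = ln(0.0511/0.0387)/(2πk) = 0.2779/(2π·0.0605) = 0.7312 m·K/W
ΣR = 3.733×10^-4 + 0.7312 = 0.7316 m·K/W
Q' = ΔT/ΣR = (6.37 °C − 18.2 °C)/0.7316 = -16.2 W/m
(Negative Q' ⇒ heat flows inward; heat gain = 16.2 W/m.)

Q' = 16.2 W/m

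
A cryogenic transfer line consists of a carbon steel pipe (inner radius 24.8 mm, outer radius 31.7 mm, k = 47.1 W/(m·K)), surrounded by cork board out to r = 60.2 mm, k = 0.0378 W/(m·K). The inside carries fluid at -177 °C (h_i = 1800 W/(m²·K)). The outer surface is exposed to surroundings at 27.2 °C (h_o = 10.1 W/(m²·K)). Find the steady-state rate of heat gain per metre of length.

Q' = 68.8 W/m

Resistance network (inner→outer):
  R'_conv,in = 1/(2πr h) = 1/(2π·0.0248·1800) = 0.003565 m·K/W
  R'_carbon steel = ln(0.0317/0.0248)/(2πk) = 0.2455/(2π·47.1) = 8.295×10^-4 m·K/W
  R'_cork board = ln(0.0602/0.0317)/(2πk) = 0.6414/(2π·0.0378) = 2.700 m·K/W
  R'_conv,out = 1/(2πr h) = 1/(2π·0.0602·10.1) = 0.2618 m·K/W
ΣR = 0.003565 + 8.295×10^-4 + 2.700 + 0.2618 = 2.966 m·K/W
Q' = ΔT/ΣR = (-177 °C − 27.2 °C)/2.966 = -68.8 W/m
(Negative Q' ⇒ heat flows inward; heat gain = 68.8 W/m.)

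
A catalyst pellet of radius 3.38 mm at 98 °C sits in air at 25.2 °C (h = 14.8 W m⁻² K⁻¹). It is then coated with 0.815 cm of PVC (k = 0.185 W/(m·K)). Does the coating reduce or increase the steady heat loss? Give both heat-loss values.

Critical radius for a sphere: r_cr = 2k/h = 0.0250 m = 2.50 cm.
Outer radius after coating: r₂ = 0.00338 + 0.00815 = 0.01153 m.
Since r₁ < r_cr and r₂ ≤ r_cr, the coating moves toward the maximum at r_cr — heat loss rises.
Bare: R = 1/(4πr₁²h) = 470.6 K/W; Q = 72.8/470.6 = 0.155 W.
Coated: R = R_cond + R_conv = 130.4 K/W; Q = 72.8/130.4 = 0.558 W.

increases: 0.155 → 0.558 W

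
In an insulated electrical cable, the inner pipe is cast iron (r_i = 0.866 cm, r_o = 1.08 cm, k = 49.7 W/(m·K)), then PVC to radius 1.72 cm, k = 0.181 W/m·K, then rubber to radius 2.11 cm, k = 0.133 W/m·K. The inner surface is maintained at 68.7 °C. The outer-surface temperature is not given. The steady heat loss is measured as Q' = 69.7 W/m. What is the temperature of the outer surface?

T_out = 23.1 °C

Series resistances:
  R'_cast iron = ln(0.0108/0.00866)/(2πk) = 0.2208/(2π·49.7) = 7.072×10^-4 m·K/W
  R'_PVC = ln(0.0172/0.0108)/(2πk) = 0.4654/(2π·0.181) = 0.4092 m·K/W
  R'_rubber = ln(0.0211/0.0172)/(2πk) = 0.2044/(2π·0.133) = 0.2446 m·K/W
ΣR = 0.6545 m·K/W
ΔT = Q'·ΣR = 69.7 × 0.6545 = 45.62 K
Heat flows outward, so T_out = T_in − ΔT = 68.7 − 45.62 = 23.1 °C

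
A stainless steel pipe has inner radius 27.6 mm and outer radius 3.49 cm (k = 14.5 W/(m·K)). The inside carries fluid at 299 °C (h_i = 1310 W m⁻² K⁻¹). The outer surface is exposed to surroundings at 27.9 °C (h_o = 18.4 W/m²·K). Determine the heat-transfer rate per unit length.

Q' = 1060 W/m

Resistance network (inner→outer):
  R'_conv,in = 1/(2πr h) = 1/(2π·0.0276·1310) = 0.004402 m·K/W
  R'_stainless steel = ln(0.0349/0.0276)/(2πk) = 0.2347/(2π·14.5) = 0.002576 m·K/W
  R'_conv,out = 1/(2πr h) = 1/(2π·0.0349·18.4) = 0.2478 m·K/W
ΣR = 0.004402 + 0.002576 + 0.2478 = 0.2548 m·K/W
Q' = ΔT/ΣR = (299 °C − 27.9 °C)/0.2548 = 1060 W/m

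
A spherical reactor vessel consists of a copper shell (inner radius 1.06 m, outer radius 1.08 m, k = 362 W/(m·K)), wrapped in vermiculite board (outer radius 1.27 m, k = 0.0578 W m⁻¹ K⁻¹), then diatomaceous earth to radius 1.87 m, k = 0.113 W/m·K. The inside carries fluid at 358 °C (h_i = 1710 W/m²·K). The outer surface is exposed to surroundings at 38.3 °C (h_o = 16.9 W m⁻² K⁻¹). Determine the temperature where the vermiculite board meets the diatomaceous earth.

T = 193 °C

Treat each layer as a resistance in series:
  R_conv,in = 1/(4πr²h) = 1/(4π·1.06²·1710) = 4.142×10^-5 K/W
  R_copper = (1/1.06 − 1/1.08)/(4πk) = 0.01747/(4π·362) = 3.840×10^-6 K/W
  R_vermiculite board = (1/1.08 − 1/1.27)/(4πk) = 0.1385/(4π·0.0578) = 0.1907 K/W
  R_diatomaceous earth = (1/1.27 − 1/1.87)/(4πk) = 0.2526/(4π·0.113) = 0.1779 K/W
  R_conv,out = 1/(4πr²h) = 1/(4π·1.87²·16.9) = 0.001347 K/W
ΣR = 4.142×10^-5 + 3.840×10^-6 + 0.1907 + 0.1779 + 0.001347 = 0.3700 K/W
Q = ΔT/ΣR = (358 °C − 38.3 °C)/0.3700 = 864.1 W
From the inner boundary to the vermiculite board/diatomaceous earth interface, ΣR_partial = 0.1907 K/W.
T_interface = T_in − Q·ΣR_partial = 358 °C − (864.1)(0.1907) = 193 °C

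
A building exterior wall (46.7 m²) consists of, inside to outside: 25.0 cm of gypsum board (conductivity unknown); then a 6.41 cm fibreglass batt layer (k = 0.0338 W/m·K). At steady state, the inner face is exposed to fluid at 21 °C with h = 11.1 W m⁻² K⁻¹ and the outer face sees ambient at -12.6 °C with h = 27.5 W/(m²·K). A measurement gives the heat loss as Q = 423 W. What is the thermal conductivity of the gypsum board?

k = 0.148 W/m·K

ΣR = ΔT/Q = |21 − -12.6|/423 = 0.07943 K/W
Known resistances:
  R_conv,in = 1/(hA) = 1/(11.1·46.7) = 0.001929 K/W
  R_fibreglass batt = L/(kA) = 0.0641/(0.0338·46.7) = 0.04061 K/W
  R_conv,out = 1/(hA) = 1/(27.5·46.7) = 7.787×10^-4 K/W
R_gypsum board = ΣR − ΣR_known = 0.07943 − 0.04332 = 0.03611 K/W
L/(kA) = 0.03611 ⇒ k = 0.250/(0.03611·46.7) = 0.148 W/m·K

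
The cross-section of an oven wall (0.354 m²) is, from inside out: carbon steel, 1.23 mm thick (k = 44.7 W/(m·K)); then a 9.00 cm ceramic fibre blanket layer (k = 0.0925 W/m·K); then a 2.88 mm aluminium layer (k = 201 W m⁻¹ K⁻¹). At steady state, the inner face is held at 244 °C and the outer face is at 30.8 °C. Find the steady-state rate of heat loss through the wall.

Q = 77.6 W

Series thermal resistances, inner to outer:
  R_carbon steel = L/(kA) = 0.00123/(44.7·0.354) = 7.773×10^-5 K/W
  R_ceramic fibre blanket = L/(kA) = 0.0900/(0.0925·0.354) = 2.749 K/W
  R_aluminium = L/(kA) = 0.00288/(201·0.354) = 4.048×10^-5 K/W
ΣR = 7.773×10^-5 + 2.749 + 4.048×10^-5 = 2.749 K/W
Q = ΔT/ΣR = (244 °C − 30.8 °C)/2.749 = 77.6 W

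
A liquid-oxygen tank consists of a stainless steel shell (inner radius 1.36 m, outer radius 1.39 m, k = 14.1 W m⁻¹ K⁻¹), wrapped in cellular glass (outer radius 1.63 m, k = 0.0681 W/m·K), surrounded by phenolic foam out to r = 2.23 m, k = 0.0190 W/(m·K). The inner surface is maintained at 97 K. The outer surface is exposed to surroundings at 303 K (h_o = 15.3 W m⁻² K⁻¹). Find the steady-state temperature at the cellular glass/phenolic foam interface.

Resistance network (inner→outer):
  R_stainless steel = (1/1.36 − 1/1.39)/(4πk) = 0.01587/(4π·14.1) = 8.957×10^-5 K/W
  R_cellular glass = (1/1.39 − 1/1.63)/(4πk) = 0.1059/(4π·0.0681) = 0.1238 K/W
  R_phenolic foam = (1/1.63 − 1/2.23)/(4πk) = 0.1651/(4π·0.0190) = 0.6913 K/W
  R_conv,out = 1/(4πr²h) = 1/(4π·2.23²·15.3) = 0.001046 K/W
ΣR = 8.957×10^-5 + 0.1238 + 0.6913 + 0.001046 = 0.8162 K/W
Q = ΔT/ΣR = (97 K − 303 K)/0.8162 = -252.4 W
From the inner boundary to the cellular glass/phenolic foam interface, ΣR_partial = 0.1239 K/W.
T_interface = T_in − Q·ΣR_partial = 97 K − (-252.4)(0.1239) = 128 K

T = 128 K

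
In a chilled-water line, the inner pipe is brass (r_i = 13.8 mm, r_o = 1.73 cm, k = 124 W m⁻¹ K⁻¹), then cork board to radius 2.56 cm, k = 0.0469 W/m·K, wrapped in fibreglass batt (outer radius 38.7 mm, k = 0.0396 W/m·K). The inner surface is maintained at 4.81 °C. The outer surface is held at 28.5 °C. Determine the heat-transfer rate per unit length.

Q' = 7.92 W/m

Series thermal resistances, inner to outer:
  R'_brass = ln(0.0173/0.0138)/(2πk) = 0.2260/(2π·124) = 2.901×10^-4 m·K/W
  R'_cork board = ln(0.0256/0.0173)/(2πk) = 0.3919/(2π·0.0469) = 1.330 m·K/W
  R'_fibreglass batt = ln(0.0387/0.0256)/(2πk) = 0.4132/(2π·0.0396) = 1.661 m·K/W
ΣR = 2.901×10^-4 + 1.330 + 1.661 = 2.991 m·K/W
Q' = ΔT/ΣR = (4.81 °C − 28.5 °C)/2.991 = -7.92 W/m
(Negative Q' ⇒ heat flows inward; heat gain = 7.92 W/m.)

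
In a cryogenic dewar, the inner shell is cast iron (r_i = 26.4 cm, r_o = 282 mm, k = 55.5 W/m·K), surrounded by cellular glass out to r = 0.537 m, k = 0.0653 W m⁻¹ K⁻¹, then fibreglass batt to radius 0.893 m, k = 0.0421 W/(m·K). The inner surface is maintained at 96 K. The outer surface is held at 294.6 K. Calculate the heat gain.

Series thermal resistances, inner to outer:
  R_cast iron = (1/0.264 − 1/0.282)/(4πk) = 0.2418/(4π·55.5) = 3.467×10^-4 K/W
  R_cellular glass = (1/0.282 − 1/0.537)/(4πk) = 1.684/(4π·0.0653) = 2.052 K/W
  R_fibreglass batt = (1/0.537 − 1/0.893)/(4πk) = 0.7424/(4π·0.0421) = 1.403 K/W
ΣR = 3.467×10^-4 + 2.052 + 1.403 = 3.455 K/W
Q = ΔT/ΣR = (96 K − 294.6 K)/3.455 = -57.5 W
(Negative Q ⇒ heat flows inward; heat gain = 57.5 W.)

Q = 57.5 W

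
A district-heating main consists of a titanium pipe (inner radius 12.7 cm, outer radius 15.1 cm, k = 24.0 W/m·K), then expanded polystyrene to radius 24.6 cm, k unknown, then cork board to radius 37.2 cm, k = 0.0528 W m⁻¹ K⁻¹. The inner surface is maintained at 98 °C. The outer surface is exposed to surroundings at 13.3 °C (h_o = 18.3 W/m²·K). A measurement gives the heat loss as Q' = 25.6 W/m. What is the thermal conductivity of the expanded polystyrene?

ΣR = ΔT/Q' = |98 − 13.3|/25.6 = 3.309 m·K/W
Known resistances:
  R'_titanium = ln(0.151/0.127)/(2πk) = 0.1731/(2π·24.0) = 0.001148 m·K/W
  R'_cork board = ln(0.372/0.246)/(2πk) = 0.4136/(2π·0.0528) = 1.247 m·K/W
  R'_conv,out = 1/(2πr h) = 1/(2π·0.372·18.3) = 0.02338 m·K/W
R_expanded polystyrene = ΣR − ΣR_known = 3.309 − 1.272 = 2.037 m·K/W
ln(r₂/r₁)/(2πk) = 2.037 ⇒ k = 0.4881/(2π·2.037) = 0.0381 W/m·K

k = 0.0381 W/m·K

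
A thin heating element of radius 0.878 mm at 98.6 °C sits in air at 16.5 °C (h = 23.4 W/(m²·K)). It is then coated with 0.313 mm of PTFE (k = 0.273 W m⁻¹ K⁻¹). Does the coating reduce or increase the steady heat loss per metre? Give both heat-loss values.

increases: 10.6 → 13.9 W/m

Critical radius for a cylinder: r_cr = k/h = 0.0117 m = 1.17 cm.
Outer radius after coating: r₂ = 8.78×10^-4 + 3.13×10^-4 = 0.001191 m.
Since r₁ < r_cr and r₂ ≤ r_cr, the coating moves toward the maximum at r_cr — heat loss rises.
Bare: R = 1/(2πr₁h) = 7.747 m·K/W; Q = 82.1/7.747 = 10.6 W/m.
Coated: R = R_cond + R_conv = 5.888 m·K/W; Q = 82.1/5.888 = 13.9 W/m.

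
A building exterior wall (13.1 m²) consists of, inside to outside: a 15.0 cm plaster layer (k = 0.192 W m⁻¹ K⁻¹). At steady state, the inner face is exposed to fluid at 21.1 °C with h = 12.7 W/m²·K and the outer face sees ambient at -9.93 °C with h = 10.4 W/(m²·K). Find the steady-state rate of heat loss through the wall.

Q = 425 W

Series thermal resistances, inner to outer:
  R_conv,in = 1/(hA) = 1/(12.7·13.1) = 0.006011 K/W
  R_plaster = L/(kA) = 0.150/(0.192·13.1) = 0.05964 K/W
  R_conv,out = 1/(hA) = 1/(10.4·13.1) = 0.007340 K/W
ΣR = 0.006011 + 0.05964 + 0.007340 = 0.07299 K/W
Q = ΔT/ΣR = (21.1 °C − -9.93 °C)/0.07299 = 425 W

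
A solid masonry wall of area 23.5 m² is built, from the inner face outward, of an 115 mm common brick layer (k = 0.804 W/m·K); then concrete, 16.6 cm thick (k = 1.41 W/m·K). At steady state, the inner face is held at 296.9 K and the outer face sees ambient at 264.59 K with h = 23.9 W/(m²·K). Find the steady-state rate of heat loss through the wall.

Q = 2510 W

Resistance network (inner→outer):
  R_common brick = L/(kA) = 0.115/(0.804·23.5) = 0.006087 K/W
  R_concrete = L/(kA) = 0.166/(1.41·23.5) = 0.005010 K/W
  R_conv,out = 1/(hA) = 1/(23.9·23.5) = 0.001780 K/W
ΣR = 0.006087 + 0.005010 + 0.001780 = 0.01288 K/W
Q = ΔT/ΣR = (296.9 K − 264.59 K)/0.01288 = 2510 W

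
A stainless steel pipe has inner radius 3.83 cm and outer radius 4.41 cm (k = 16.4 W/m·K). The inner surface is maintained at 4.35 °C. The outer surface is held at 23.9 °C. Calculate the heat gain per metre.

Q' = 2πk·ΔT/ln(r₂/r₁) = 2π × 16.4 × 19.55 / ln(0.0441/0.0383) = 14300 W/m

Q' = 14300 W/m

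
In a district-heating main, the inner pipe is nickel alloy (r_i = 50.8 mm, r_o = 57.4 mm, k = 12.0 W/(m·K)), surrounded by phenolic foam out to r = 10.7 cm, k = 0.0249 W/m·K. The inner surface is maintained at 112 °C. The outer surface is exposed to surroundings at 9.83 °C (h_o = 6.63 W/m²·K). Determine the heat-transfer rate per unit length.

Series thermal resistances, inner to outer:
  R'_nickel alloy = ln(0.0574/0.0508)/(2πk) = 0.1221/(2π·12.0) = 0.001620 m·K/W
  R'_phenolic foam = ln(0.107/0.0574)/(2πk) = 0.6228/(2π·0.0249) = 3.981 m·K/W
  R'_conv,out = 1/(2πr h) = 1/(2π·0.107·6.63) = 0.2243 m·K/W
ΣR = 0.001620 + 3.981 + 0.2243 = 4.207 m·K/W
Q' = ΔT/ΣR = (112 °C − 9.83 °C)/4.207 = 24.3 W/m

Q' = 24.3 W/m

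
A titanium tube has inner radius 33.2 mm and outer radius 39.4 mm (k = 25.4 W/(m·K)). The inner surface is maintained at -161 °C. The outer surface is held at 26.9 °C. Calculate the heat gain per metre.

Q' = 175 kW/m

Q' = 2πk·ΔT/ln(r₂/r₁) = 2π × 25.4 × 187.9 / ln(0.0394/0.0332) = 1.75×10^5 W/m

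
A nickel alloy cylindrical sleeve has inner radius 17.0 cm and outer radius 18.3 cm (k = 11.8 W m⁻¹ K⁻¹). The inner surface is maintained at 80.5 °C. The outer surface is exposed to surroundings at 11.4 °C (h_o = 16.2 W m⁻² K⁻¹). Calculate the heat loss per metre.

Treat each layer as a resistance in series:
  R'_nickel alloy = ln(0.183/0.170)/(2πk) = 0.07369/(2π·11.8) = 9.939×10^-4 m·K/W
  R'_conv,out = 1/(2πr h) = 1/(2π·0.183·16.2) = 0.05369 m·K/W
ΣR = 9.939×10^-4 + 0.05369 = 0.05468 m·K/W
Q' = ΔT/ΣR = (80.5 °C − 11.4 °C)/0.05468 = 1260 W/m

Q' = 1260 W/m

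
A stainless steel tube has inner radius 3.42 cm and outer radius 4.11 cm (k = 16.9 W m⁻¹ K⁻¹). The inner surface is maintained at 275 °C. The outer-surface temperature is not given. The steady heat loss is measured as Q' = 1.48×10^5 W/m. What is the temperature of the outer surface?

Series resistances:
  R'_stainless steel = ln(0.0411/0.0342)/(2πk) = 0.1838/(2π·16.9) = 0.001731 m·K/W
ΣR = 0.001731 m·K/W
ΔT = Q'·ΣR = 1.48×10^5 × 0.001731 = 256.2 K
Heat flows outward, so T_out = T_in − ΔT = 275 − 256.2 = 18.8 °C

T_out = 18.8 °C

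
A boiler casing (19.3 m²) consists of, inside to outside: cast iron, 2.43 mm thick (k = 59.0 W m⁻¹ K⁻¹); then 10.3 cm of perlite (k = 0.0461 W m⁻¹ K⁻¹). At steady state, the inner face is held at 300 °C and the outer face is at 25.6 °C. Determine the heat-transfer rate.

Q = 2370 W

Resistance network (inner→outer):
  R_cast iron = L/(kA) = 0.00243/(59.0·19.3) = 2.134×10^-6 K/W
  R_perlite = L/(kA) = 0.103/(0.0461·19.3) = 0.1158 K/W
ΣR = 2.134×10^-6 + 0.1158 = 0.1158 K/W
Q = ΔT/ΣR = (300 °C − 25.6 °C)/0.1158 = 2370 W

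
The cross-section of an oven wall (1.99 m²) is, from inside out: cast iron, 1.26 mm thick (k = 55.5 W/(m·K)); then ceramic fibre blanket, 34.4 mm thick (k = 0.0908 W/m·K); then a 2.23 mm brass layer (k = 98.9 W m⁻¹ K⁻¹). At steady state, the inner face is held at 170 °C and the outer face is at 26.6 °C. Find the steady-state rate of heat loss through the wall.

Q = 753 W

Resistance network (inner→outer):
  R_cast iron = L/(kA) = 0.00126/(55.5·1.99) = 1.141×10^-5 K/W
  R_ceramic fibre blanket = L/(kA) = 0.0344/(0.0908·1.99) = 0.1904 K/W
  R_brass = L/(kA) = 0.00223/(98.9·1.99) = 1.133×10^-5 K/W
ΣR = 1.141×10^-5 + 0.1904 + 1.133×10^-5 = 0.1904 K/W
Q = ΔT/ΣR = (170 °C − 26.6 °C)/0.1904 = 753 W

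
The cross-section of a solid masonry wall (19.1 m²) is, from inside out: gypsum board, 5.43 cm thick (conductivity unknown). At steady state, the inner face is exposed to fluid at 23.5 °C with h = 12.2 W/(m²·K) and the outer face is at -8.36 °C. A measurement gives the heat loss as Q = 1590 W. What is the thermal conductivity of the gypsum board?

k = 0.181 W/m·K

ΣR = ΔT/Q = |23.5 − -8.36|/1590 = 0.02004 K/W
Known resistances:
  R_conv,in = 1/(hA) = 1/(12.2·19.1) = 0.004291 K/W
R_gypsum board = ΣR − ΣR_known = 0.02004 − 0.004291 = 0.01575 K/W
L/(kA) = 0.01575 ⇒ k = 0.0543/(0.01575·19.1) = 0.181 W/m·K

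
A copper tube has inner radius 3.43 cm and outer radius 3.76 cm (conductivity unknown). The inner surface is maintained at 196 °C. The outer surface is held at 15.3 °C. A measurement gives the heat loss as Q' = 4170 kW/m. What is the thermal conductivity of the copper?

k = 337 W/m·K

ΣR = ΔT/Q' = |196 − 15.3|/4.17×10^6 = 4.333×10^-5 m·K/W
ln(r₂/r₁)/(2πk) = 4.333×10^-5 ⇒ k = 0.09186/(2π·4.333×10^-5) = 337 W/m·K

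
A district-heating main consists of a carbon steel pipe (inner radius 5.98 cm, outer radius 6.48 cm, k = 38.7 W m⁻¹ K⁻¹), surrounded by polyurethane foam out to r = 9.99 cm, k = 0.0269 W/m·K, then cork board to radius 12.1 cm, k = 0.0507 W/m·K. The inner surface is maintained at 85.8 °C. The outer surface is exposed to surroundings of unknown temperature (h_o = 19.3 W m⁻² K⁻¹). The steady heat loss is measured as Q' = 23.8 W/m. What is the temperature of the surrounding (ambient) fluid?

T_out = 8.90 °C

Sum the resistances:
  R'_carbon steel = ln(0.0648/0.0598)/(2πk) = 0.08030/(2π·38.7) = 3.302×10^-4 m·K/W
  R'_polyurethane foam = ln(0.0999/0.0648)/(2πk) = 0.4329/(2π·0.0269) = 2.561 m·K/W
  R'_cork board = ln(0.121/0.0999)/(2πk) = 0.1916/(2π·0.0507) = 0.6015 m·K/W
  R'_conv,out = 1/(2πr h) = 1/(2π·0.121·19.3) = 0.06815 m·K/W
ΣR = 3.231 m·K/W
ΔT = Q'·ΣR = 23.8 × 3.231 = 76.90 K
Heat flows outward, so T_out = T_in − ΔT = 85.8 − 76.90 = 8.90 °C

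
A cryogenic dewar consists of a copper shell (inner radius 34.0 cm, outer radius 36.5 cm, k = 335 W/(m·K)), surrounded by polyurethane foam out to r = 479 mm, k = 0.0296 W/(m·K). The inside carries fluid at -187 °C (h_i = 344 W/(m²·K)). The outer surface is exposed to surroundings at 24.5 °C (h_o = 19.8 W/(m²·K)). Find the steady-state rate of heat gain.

Q = 119 W

Treat each layer as a resistance in series:
  R_conv,in = 1/(4πr²h) = 1/(4π·0.340²·344) = 0.002001 K/W
  R_copper = (1/0.340 − 1/0.365)/(4πk) = 0.2015/(4π·335) = 4.785×10^-5 K/W
  R_polyurethane foam = (1/0.365 − 1/0.479)/(4πk) = 0.6520/(4π·0.0296) = 1.753 K/W
  R_conv,out = 1/(4πr²h) = 1/(4π·0.479²·19.8) = 0.01752 K/W
ΣR = 0.002001 + 4.785×10^-5 + 1.753 + 0.01752 = 1.773 K/W
Q = ΔT/ΣR = (-187 °C − 24.5 °C)/1.773 = -119 W
(Negative Q ⇒ heat flows inward; heat gain = 119 W.)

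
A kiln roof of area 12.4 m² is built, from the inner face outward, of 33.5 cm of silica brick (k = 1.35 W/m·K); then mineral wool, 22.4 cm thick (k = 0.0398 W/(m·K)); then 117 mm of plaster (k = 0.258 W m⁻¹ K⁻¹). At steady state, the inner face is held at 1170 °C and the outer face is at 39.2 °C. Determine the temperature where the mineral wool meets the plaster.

Series thermal resistances, inner to outer:
  R_silica brick = L/(kA) = 0.335/(1.35·12.4) = 0.02001 K/W
  R_mineral wool = L/(kA) = 0.224/(0.0398·12.4) = 0.4539 K/W
  R_plaster = L/(kA) = 0.117/(0.258·12.4) = 0.03657 K/W
ΣR = 0.02001 + 0.4539 + 0.03657 = 0.5105 K/W
Q = ΔT/ΣR = (1170 °C − 39.2 °C)/0.5105 = 2215 W
From the inner boundary to the mineral wool/plaster interface, ΣR_partial = 0.4739 K/W.
T_interface = T_in − Q·ΣR_partial = 1170 °C − (2215)(0.4739) = 120 °C

T = 120 °C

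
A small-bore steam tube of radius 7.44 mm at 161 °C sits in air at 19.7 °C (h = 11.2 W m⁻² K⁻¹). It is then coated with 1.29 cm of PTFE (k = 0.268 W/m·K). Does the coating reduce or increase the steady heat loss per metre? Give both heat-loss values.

increases: 74.0 → 109 W/m

Critical radius for a cylinder: r_cr = k/h = 0.0239 m = 2.39 cm.
Outer radius after coating: r₂ = 0.00744 + 0.0129 = 0.02034 m.
Since r₁ < r_cr and r₂ ≤ r_cr, the coating moves toward the maximum at r_cr — heat loss rises.
Bare: R = 1/(2πr₁h) = 1.910 m·K/W; Q = 141.3/1.910 = 74.0 W/m.
Coated: R = R_cond + R_conv = 1.296 m·K/W; Q = 141.3/1.296 = 109 W/m.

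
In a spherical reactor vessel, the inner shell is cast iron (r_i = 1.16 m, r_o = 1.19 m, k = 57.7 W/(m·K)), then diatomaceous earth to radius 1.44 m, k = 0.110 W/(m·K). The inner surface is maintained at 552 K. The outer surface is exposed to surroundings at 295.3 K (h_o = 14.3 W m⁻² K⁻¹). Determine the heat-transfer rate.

Treat each layer as a resistance in series:
  R_cast iron = (1/1.16 − 1/1.19)/(4πk) = 0.02173/(4π·57.7) = 2.997×10^-5 K/W
  R_diatomaceous earth = (1/1.19 − 1/1.44)/(4πk) = 0.1459/(4π·0.110) = 0.1055 K/W
  R_conv,out = 1/(4πr²h) = 1/(4π·1.44²·14.3) = 0.002684 K/W
ΣR = 2.997×10^-5 + 0.1055 + 0.002684 = 0.1082 K/W
Q = ΔT/ΣR = (552 K − 295.3 K)/0.1082 = 2370 W

Q = 2370 W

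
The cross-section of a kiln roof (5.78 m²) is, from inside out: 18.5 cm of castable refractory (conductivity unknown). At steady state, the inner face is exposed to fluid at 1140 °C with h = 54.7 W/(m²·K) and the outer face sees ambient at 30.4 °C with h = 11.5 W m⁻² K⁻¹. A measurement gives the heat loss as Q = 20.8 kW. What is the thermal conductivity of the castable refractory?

k = 0.911 W/m·K

ΣR = ΔT/Q = |1140 − 30.4|/20800 = 0.05335 K/W
Known resistances:
  R_conv,in = 1/(hA) = 1/(54.7·5.78) = 0.003163 K/W
  R_conv,out = 1/(hA) = 1/(11.5·5.78) = 0.01504 K/W
R_castable refractory = ΣR − ΣR_known = 0.05335 − 0.01820 = 0.03515 K/W
L/(kA) = 0.03515 ⇒ k = 0.185/(0.03515·5.78) = 0.911 W/m·K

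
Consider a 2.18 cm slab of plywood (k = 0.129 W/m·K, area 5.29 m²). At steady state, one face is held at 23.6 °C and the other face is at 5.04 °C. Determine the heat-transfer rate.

Q = 581 W

Q = kA·ΔT/L = 0.129 × 5.29 × |23.6 °C − 5.04 °C| / 0.0218 = 581 W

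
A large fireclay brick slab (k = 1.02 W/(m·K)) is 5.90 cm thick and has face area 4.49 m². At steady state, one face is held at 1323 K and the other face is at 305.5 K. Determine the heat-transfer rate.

Q = 79000 W

Q = kA·ΔT/L = 1.02 × 4.49 × |1323 K − 305.5 K| / 0.0590 = 79000 W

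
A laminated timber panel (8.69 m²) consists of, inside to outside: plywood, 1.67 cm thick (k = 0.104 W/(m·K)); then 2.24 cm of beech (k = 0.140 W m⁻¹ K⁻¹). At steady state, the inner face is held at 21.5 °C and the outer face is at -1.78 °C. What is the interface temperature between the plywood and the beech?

Resistance network (inner→outer):
  R_plywood = L/(kA) = 0.0167/(0.104·8.69) = 0.01848 K/W
  R_beech = L/(kA) = 0.0224/(0.140·8.69) = 0.01841 K/W
ΣR = 0.01848 + 0.01841 = 0.03689 K/W
Q = ΔT/ΣR = (21.5 °C − -1.78 °C)/0.03689 = 631.1 W
From the inner boundary to the plywood/beech interface, ΣR_partial = 0.01848 K/W.
T_interface = T_in − Q·ΣR_partial = 21.5 °C − (631.1)(0.01848) = 9.84 °C

T = 9.84 °C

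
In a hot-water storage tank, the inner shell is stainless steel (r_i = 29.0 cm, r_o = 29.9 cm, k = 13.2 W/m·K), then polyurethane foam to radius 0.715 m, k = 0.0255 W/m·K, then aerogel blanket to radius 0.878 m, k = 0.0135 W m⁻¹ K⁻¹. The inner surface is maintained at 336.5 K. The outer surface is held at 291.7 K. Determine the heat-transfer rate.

Series thermal resistances, inner to outer:
  R_stainless steel = (1/0.290 − 1/0.299)/(4πk) = 0.1038/(4π·13.2) = 6.257×10^-4 K/W
  R_polyurethane foam = (1/0.299 − 1/0.715)/(4πk) = 1.946/(4π·0.0255) = 6.072 K/W
  R_aerogel blanket = (1/0.715 − 1/0.878)/(4πk) = 0.2596/(4π·0.0135) = 1.531 K/W
ΣR = 6.257×10^-4 + 6.072 + 1.531 = 7.604 K/W
Q = ΔT/ΣR = (336.5 K − 291.7 K)/7.604 = 5.89 W

Q = 5.89 W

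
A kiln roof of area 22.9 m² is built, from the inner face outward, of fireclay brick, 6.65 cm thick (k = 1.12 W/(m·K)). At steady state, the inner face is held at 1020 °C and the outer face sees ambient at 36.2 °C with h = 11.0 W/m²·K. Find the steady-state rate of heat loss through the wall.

Q = 150 kW

Treat each layer as a resistance in series:
  R_fireclay brick = L/(kA) = 0.0665/(1.12·22.9) = 0.002593 K/W
  R_conv,out = 1/(hA) = 1/(11.0·22.9) = 0.003970 K/W
ΣR = 0.002593 + 0.003970 = 0.006563 K/W
Q = ΔT/ΣR = (1020 °C − 36.2 °C)/0.006563 = 1.50×10^5 W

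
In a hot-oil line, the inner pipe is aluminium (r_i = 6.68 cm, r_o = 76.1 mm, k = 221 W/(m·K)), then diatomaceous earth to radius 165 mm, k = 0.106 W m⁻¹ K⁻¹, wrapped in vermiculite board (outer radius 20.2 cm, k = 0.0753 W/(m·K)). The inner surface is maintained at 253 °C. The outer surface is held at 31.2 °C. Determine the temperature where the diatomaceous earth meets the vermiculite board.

Treat each layer as a resistance in series:
  R'_aluminium = ln(0.0761/0.0668)/(2πk) = 0.1303/(2π·221) = 9.387×10^-5 m·K/W
  R'_diatomaceous earth = ln(0.165/0.0761)/(2πk) = 0.7739/(2π·0.106) = 1.162 m·K/W
  R'_vermiculite board = ln(0.202/0.165)/(2πk) = 0.2023/(2π·0.0753) = 0.4276 m·K/W
ΣR = 9.387×10^-5 + 1.162 + 0.4276 = 1.590 m·K/W
Q' = ΔT/ΣR = (253 °C − 31.2 °C)/1.590 = 139.5 W/m
From the inner boundary to the diatomaceous earth/vermiculite board interface, ΣR_partial = 1.162 m·K/W.
T_interface = T_in − Q'·ΣR_partial = 253 °C − (139.5)(1.162) = 90.9 °C

T = 90.9 °C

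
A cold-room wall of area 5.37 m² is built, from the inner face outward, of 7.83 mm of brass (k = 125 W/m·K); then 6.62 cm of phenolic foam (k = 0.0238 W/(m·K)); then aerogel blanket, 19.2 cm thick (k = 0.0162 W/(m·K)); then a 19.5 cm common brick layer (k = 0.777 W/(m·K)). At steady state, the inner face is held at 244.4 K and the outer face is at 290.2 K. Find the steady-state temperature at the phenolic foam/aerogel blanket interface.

Series thermal resistances, inner to outer:
  R_brass = L/(kA) = 0.00783/(125·5.37) = 1.166×10^-5 K/W
  R_phenolic foam = L/(kA) = 0.0662/(0.0238·5.37) = 0.5180 K/W
  R_aerogel blanket = L/(kA) = 0.192/(0.0162·5.37) = 2.207 K/W
  R_common brick = L/(kA) = 0.195/(0.777·5.37) = 0.04673 K/W
ΣR = 1.166×10^-5 + 0.5180 + 2.207 + 0.04673 = 2.772 K/W
Q = ΔT/ΣR = (244.4 K − 290.2 K)/2.772 = -16.52 W
From the inner boundary to the phenolic foam/aerogel blanket interface, ΣR_partial = 0.5180 K/W.
T_interface = T_in − Q·ΣR_partial = 244.4 K − (-16.52)(0.5180) = 253.0 K

T = 253.0 K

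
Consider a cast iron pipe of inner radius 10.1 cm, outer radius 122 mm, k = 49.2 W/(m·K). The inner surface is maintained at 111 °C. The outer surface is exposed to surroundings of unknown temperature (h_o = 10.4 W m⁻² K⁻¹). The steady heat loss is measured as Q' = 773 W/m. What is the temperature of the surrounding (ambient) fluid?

T_out = 13.6 °C

Series resistances:
  R'_cast iron = ln(0.122/0.101)/(2πk) = 0.1889/(2π·49.2) = 6.111×10^-4 m·K/W
  R'_conv,out = 1/(2πr h) = 1/(2π·0.122·10.4) = 0.1254 m·K/W
ΣR = 0.1260 m·K/W
ΔT = Q'·ΣR = 773 × 0.1260 = 97.40 K
Heat flows outward, so T_out = T_in − ΔT = 111 − 97.40 = 13.6 °C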